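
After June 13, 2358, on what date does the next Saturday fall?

June 14, 2358

Jun 13, 2358 is a Friday.
From Friday to the next Saturday is 1 day.
Jun 13, 2358 + 1 = Jun 14, 2358.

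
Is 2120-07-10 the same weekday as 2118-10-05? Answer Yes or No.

Yes

From Oct 5, 2118 to Jul 10, 2120 is 644 days.
644 mod 7 = 0, so they are the same weekday.
(Oct 5, 2118 is a Wednesday; Jul 10, 2120 is a Wednesday.)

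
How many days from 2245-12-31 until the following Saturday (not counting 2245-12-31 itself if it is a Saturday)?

3

Dec 31, 2245 is a Wednesday.
From Wednesday to the next Saturday is 3 days.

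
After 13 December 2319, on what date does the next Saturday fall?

Dec 13, 2319 is a Saturday.
From Saturday to the next Saturday is 7 days.
Dec 13, 2319 + 7 = Dec 20, 2319.

December 20, 2319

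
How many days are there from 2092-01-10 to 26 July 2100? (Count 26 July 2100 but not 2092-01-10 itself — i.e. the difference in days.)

3119

Jan 10, 2092 → Jan 10, 2093: 366 days (Feb 29, 2092 is in that span).
Jan 10, 2093 → Jan 10, 2094: 365 days.
Jan 10, 2094 → Jan 10, 2095: 365 days.
Jan 10, 2095 → Jan 10, 2096: 365 days.
Jan 10, 2096 → Jan 10, 2097: 366 days (Feb 29, 2096 is in that span).
Jan 10, 2097 → Jan 10, 2098: 365 days.
Jan 10, 2098 → Jan 10, 2099: 365 days.
Jan 10, 2099 → Jan 10, 2100: 365 days.
Jan 10, 2100 → Feb 10, 2100: 31 days (January has 31).
Feb 10, 2100 → Mar 10, 2100: 28 days (February has 28).
Mar 10, 2100 → Apr 10, 2100: 31 days (March has 31).
Apr 10, 2100 → May 10, 2100: 30 days (April has 30).
May 10, 2100 → Jun 10, 2100: 31 days (May has 31).
Jun 10, 2100 → Jul 10, 2100: 30 days (June has 30).
Jul 10, 2100 → Jul 26, 2100: 16 days.
Total: 3119 days.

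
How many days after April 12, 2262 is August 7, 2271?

Apr 12, 2262 → Apr 12, 2263: 365 days.
Apr 12, 2263 → Apr 12, 2264: 366 days (Feb 29, 2264 is in that span).
Apr 12, 2264 → Apr 12, 2265: 365 days.
Apr 12, 2265 → Apr 12, 2266: 365 days.
Apr 12, 2266 → Apr 12, 2267: 365 days.
Apr 12, 2267 → Apr 12, 2268: 366 days (Feb 29, 2268 is in that span).
Apr 12, 2268 → Apr 12, 2269: 365 days.
Apr 12, 2269 → Apr 12, 2270: 365 days.
Apr 12, 2270 → Apr 12, 2271: 365 days.
Apr 12, 2271 → May 12, 2271: 30 days (April has 30).
May 12, 2271 → Jun 12, 2271: 31 days (May has 31).
Jun 12, 2271 → Jul 12, 2271: 30 days (June has 30).
Jul 12, 2271 → Aug 7, 2271: 26 days.
Total: 3404 days.

3404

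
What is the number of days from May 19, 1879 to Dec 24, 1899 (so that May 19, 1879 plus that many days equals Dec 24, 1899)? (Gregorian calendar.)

May 19, 1879 → May 19, 1880: 366 days (Feb 29, 1880 is in that span).
May 19, 1880 → May 19, 1881: 365 days.
May 19, 1881 → May 19, 1882: 365 days.
May 19, 1882 → May 19, 1883: 365 days.
May 19, 1883 → May 19, 1884: 366 days (Feb 29, 1884 is in that span).
May 19, 1884 → May 19, 1885: 365 days.
May 19, 1885 → May 19, 1886: 365 days.
May 19, 1886 → May 19, 1887: 365 days.
May 19, 1887 → May 19, 1888: 366 days (Feb 29, 1888 is in that span).
May 19, 1888 → May 19, 1889: 365 days.
May 19, 1889 → May 19, 1890: 365 days.
May 19, 1890 → May 19, 1891: 365 days.
May 19, 1891 → May 19, 1892: 366 days (Feb 29, 1892 is in that span).
May 19, 1892 → May 19, 1893: 365 days.
May 19, 1893 → May 19, 1894: 365 days.
May 19, 1894 → May 19, 1895: 365 days.
May 19, 1895 → May 19, 1896: 366 days (Feb 29, 1896 is in that span).
May 19, 1896 → May 19, 1897: 365 days.
May 19, 1897 → May 19, 1898: 365 days.
May 19, 1898 → May 19, 1899: 365 days.
May 19, 1899 → Jun 19, 1899: 31 days (May has 31).
Jun 19, 1899 → Jul 19, 1899: 30 days (June has 30).
Jul 19, 1899 → Aug 19, 1899: 31 days (July has 31).
Aug 19, 1899 → Sep 19, 1899: 31 days (August has 31).
Sep 19, 1899 → Oct 19, 1899: 30 days (September has 30).
Oct 19, 1899 → Nov 19, 1899: 31 days (October has 31).
Nov 19, 1899 → Dec 19, 1899: 30 days (November has 30).
Dec 19, 1899 → Dec 24, 1899: 5 days.
Total: 7524 days.

7524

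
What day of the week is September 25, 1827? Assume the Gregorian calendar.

Doomsday rule: the anchor day for the 1800s is Friday. For year 27: 27÷12 = 2 r 3, and 3÷4 = 0, so 2+3+0 = 5.
Friday + 5 ≡ Wednesday — that's 1827's doomsday.
In September the doomsday date is Sep 5.
Sep 25 is 20 days after Sep 5; 20 mod 7 = 6, so Wednesday + 6 = Tuesday.

Tuesday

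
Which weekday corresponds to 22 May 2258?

Saturday

Doomsday rule: the anchor day for the 2200s is Friday. For year 58: 58÷12 = 4 r 10, and 10÷4 = 2, so 4+10+2 = 16.
Friday + 16 ≡ Sunday — that's 2258's doomsday.
In May the doomsday date is May 9.
May 22 is 13 days after May 9; 13 mod 7 = 6, so Sunday + 6 = Saturday.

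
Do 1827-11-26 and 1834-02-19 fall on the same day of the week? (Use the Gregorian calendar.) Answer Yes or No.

From Nov 26, 1827 to Feb 19, 1834 is 2277 days.
2277 mod 7 = 2, so they are different weekdays.
(Nov 26, 1827 is a Monday; Feb 19, 1834 is a Wednesday.)

No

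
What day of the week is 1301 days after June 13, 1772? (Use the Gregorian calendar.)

First find the weekday of Jun 13, 1772. Doomsday rule: the anchor day for the 1700s is Sunday. For year 72: 72÷12 = 6 r 0, and 0÷4 = 0, so 6+0+0 = 6.
Sunday + 6 ≡ Saturday — that's 1772's doomsday.
In June the doomsday date is Jun 6.
Jun 13 is 7 days after Jun 6; 7 mod 7 = 0, so Saturday + 0 = Saturday.
1301 mod 7 = 6, so 1301 days after a Saturday is Saturday + 6 = Friday.

Friday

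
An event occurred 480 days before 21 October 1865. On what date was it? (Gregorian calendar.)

June 28, 1864

−365 (one year) → Oct 21, 1864 (115 left).
−21 → Sep 30, 1864 (end of Sep, 30 days; 94 left).
−30 → Aug 31, 1864 (end of Aug, 31 days; 64 left).
−31 → Jul 31, 1864 (end of Jul, 31 days; 33 left).
−31 → Jun 30, 1864 (end of Jun, 30 days; 2 left).
−2 → Jun 28, 1864.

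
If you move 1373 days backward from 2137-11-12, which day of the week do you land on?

Monday

First find the weekday of Nov 12, 2137. Doomsday rule: the anchor day for the 2100s is Sunday. For year 37: 37÷12 = 3 r 1, and 1÷4 = 0, so 3+1+0 = 4.
Sunday + 4 ≡ Thursday — that's 2137's doomsday.
In November the doomsday date is Nov 7.
Nov 12 is 5 days after Nov 7; 5 mod 7 = 5, so Thursday + 5 = Tuesday.
1373 mod 7 = 1, so 1373 days before a Tuesday is Tuesday − 1 = Monday.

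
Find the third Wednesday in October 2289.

October 1, 2289 is a Tuesday.
The first Wednesday is therefore October 2 (1 days later).
The third Wednesday is 2 + 2×7 = October 16.

October 16, 2289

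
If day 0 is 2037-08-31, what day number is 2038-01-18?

140

Aug 31, 2037 → Sep 30, 2037: 30 days (August has 31).
Sep 30, 2037 → Oct 30, 2037: 30 days (September has 30).
Oct 30, 2037 → Nov 30, 2037: 31 days (October has 31).
Nov 30, 2037 → Dec 30, 2037: 30 days (November has 30).
Dec 30, 2037 → Jan 18, 2038: 19 days.
Total: 140 days.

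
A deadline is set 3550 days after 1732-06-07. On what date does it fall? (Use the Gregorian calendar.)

February 25, 1742

+365 (one year) → Jun 7, 1733 (3185 left).
+365 (one year) → Jun 7, 1734 (2820 left).
+365 (one year) → Jun 7, 1735 (2455 left).
+366 (one year; includes Feb 29, 1736) → Jun 7, 1736 (2089 left).
+365 (one year) → Jun 7, 1737 (1724 left).
+365 (one year) → Jun 7, 1738 (1359 left).
+365 (one year) → Jun 7, 1739 (994 left).
+366 (one year; includes Feb 29, 1740) → Jun 7, 1740 (628 left).
+365 (one year) → Jun 7, 1741 (263 left).
Jun has 30 days: +24 → Jul 1, 1741 (239 left).
Jul has 31 days: +31 → Aug 1, 1741 (208 left).
Aug has 31 days: +31 → Sep 1, 1741 (177 left).
Sep has 30 days: +30 → Oct 1, 1741 (147 left).
Oct has 31 days: +31 → Nov 1, 1741 (116 left).
Nov has 30 days: +30 → Dec 1, 1741 (86 left).
Dec has 31 days: +31 → Jan 1, 1742 (55 left).
Jan has 31 days: +31 → Feb 1, 1742 (24 left).
+24 → Feb 25, 1742.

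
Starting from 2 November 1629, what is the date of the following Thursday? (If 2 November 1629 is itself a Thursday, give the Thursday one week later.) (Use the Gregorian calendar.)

November 8, 1629

Nov 2, 1629 is a Friday.
From Friday to the next Thursday is 6 days.
Nov 2, 1629 + 6 = Nov 8, 1629.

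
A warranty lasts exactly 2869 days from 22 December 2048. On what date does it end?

+365 (one year) → Dec 22, 2049 (2504 left).
+365 (one year) → Dec 22, 2050 (2139 left).
+365 (one year) → Dec 22, 2051 (1774 left).
+366 (one year; includes Feb 29, 2052) → Dec 22, 2052 (1408 left).
+365 (one year) → Dec 22, 2053 (1043 left).
+365 (one year) → Dec 22, 2054 (678 left).
+365 (one year) → Dec 22, 2055 (313 left).
Dec has 31 days: +10 → Jan 1, 2056 (303 left).
Jan has 31 days: +31 → Feb 1, 2056 (272 left).
Feb has 29 days: +29 → Mar 1, 2056 (243 left).
Mar has 31 days: +31 → Apr 1, 2056 (212 left).
Apr has 30 days: +30 → May 1, 2056 (182 left).
May has 31 days: +31 → Jun 1, 2056 (151 left).
Jun has 30 days: +30 → Jul 1, 2056 (121 left).
Jul has 31 days: +31 → Aug 1, 2056 (90 left).
Aug has 31 days: +31 → Sep 1, 2056 (59 left).
Sep has 30 days: +30 → Oct 1, 2056 (29 left).
+29 → Oct 30, 2056.

October 30, 2056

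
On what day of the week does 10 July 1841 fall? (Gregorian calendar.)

Doomsday rule: the anchor day for the 1800s is Friday. For year 41: 41÷12 = 3 r 5, and 5÷4 = 1, so 3+5+1 = 9.
Friday + 9 ≡ Sunday — that's 1841's doomsday.
In July the doomsday date is Jul 11.
Jul 10 is 1 day before Jul 11; 1 mod 7 = 1, so Sunday − 1 = Saturday.

Saturday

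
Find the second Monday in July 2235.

July 13, 2235

July 1, 2235 is a Wednesday.
The first Monday is therefore July 6 (5 days later).
The second Monday is 6 + 1×7 = July 13.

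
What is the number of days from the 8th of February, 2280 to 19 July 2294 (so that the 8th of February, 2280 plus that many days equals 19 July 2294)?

Feb 8, 2280 → Feb 8, 2281: 366 days (Feb 29, 2280 is in that span).
Feb 8, 2281 → Feb 8, 2282: 365 days.
Feb 8, 2282 → Feb 8, 2283: 365 days.
Feb 8, 2283 → Feb 8, 2284: 365 days.
Feb 8, 2284 → Feb 8, 2285: 366 days (Feb 29, 2284 is in that span).
Feb 8, 2285 → Feb 8, 2286: 365 days.
Feb 8, 2286 → Feb 8, 2287: 365 days.
Feb 8, 2287 → Feb 8, 2288: 365 days.
Feb 8, 2288 → Feb 8, 2289: 366 days (Feb 29, 2288 is in that span).
Feb 8, 2289 → Feb 8, 2290: 365 days.
Feb 8, 2290 → Feb 8, 2291: 365 days.
Feb 8, 2291 → Feb 8, 2292: 365 days.
Feb 8, 2292 → Feb 8, 2293: 366 days (Feb 29, 2292 is in that span).
Feb 8, 2293 → Feb 8, 2294: 365 days.
Feb 8, 2294 → Mar 8, 2294: 28 days (February has 28).
Mar 8, 2294 → Apr 8, 2294: 31 days (March has 31).
Apr 8, 2294 → May 8, 2294: 30 days (April has 30).
May 8, 2294 → Jun 8, 2294: 31 days (May has 31).
Jun 8, 2294 → Jul 8, 2294: 30 days (June has 30).
Jul 8, 2294 → Jul 19, 2294: 11 days.
Total: 5275 days.

5275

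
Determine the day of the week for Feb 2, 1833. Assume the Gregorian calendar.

January 1, 1833 is a Tuesday.
Jan 1, 1833 → Feb 1, 1833: 31 days (January has 31).
Feb 1, 1833 → Feb 2, 1833: 1 days.
Total: 32 days.
32 mod 7 = 4, so Tuesday + 4 = Saturday.

Saturday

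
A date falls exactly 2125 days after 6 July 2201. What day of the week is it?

Jul 6, 2201 is a Monday.
2125 mod 7 = 4, so 2125 days after a Monday is Monday + 4 = Friday.

Friday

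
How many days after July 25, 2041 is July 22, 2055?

Jul 25, 2041 → Jul 25, 2042: 365 days.
Jul 25, 2042 → Jul 25, 2043: 365 days.
Jul 25, 2043 → Jul 25, 2044: 366 days (Feb 29, 2044 is in that span).
Jul 25, 2044 → Jul 25, 2045: 365 days.
Jul 25, 2045 → Jul 25, 2046: 365 days.
Jul 25, 2046 → Jul 25, 2047: 365 days.
Jul 25, 2047 → Jul 25, 2048: 366 days (Feb 29, 2048 is in that span).
Jul 25, 2048 → Jul 25, 2049: 365 days.
Jul 25, 2049 → Jul 25, 2050: 365 days.
Jul 25, 2050 → Jul 25, 2051: 365 days.
Jul 25, 2051 → Jul 25, 2052: 366 days (Feb 29, 2052 is in that span).
Jul 25, 2052 → Jul 25, 2053: 365 days.
Jul 25, 2053 → Jul 25, 2054: 365 days.
Jul 25, 2054 → Aug 25, 2054: 31 days (July has 31).
Aug 25, 2054 → Sep 25, 2054: 31 days (August has 31).
Sep 25, 2054 → Oct 25, 2054: 30 days (September has 30).
Oct 25, 2054 → Nov 25, 2054: 31 days (October has 31).
Nov 25, 2054 → Dec 25, 2054: 30 days (November has 30).
Dec 25, 2054 → Jan 25, 2055: 31 days (December has 31).
Jan 25, 2055 → Feb 25, 2055: 31 days (January has 31).
Feb 25, 2055 → Mar 25, 2055: 28 days (February has 28).
Mar 25, 2055 → Apr 25, 2055: 31 days (March has 31).
Apr 25, 2055 → May 25, 2055: 30 days (April has 30).
May 25, 2055 → Jun 25, 2055: 31 days (May has 31).
Jun 25, 2055 → Jul 22, 2055: 27 days.
Total: 5110 days.

5110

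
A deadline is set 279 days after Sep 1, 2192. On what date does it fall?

Sep has 30 days: +30 → Oct 1, 2192 (249 left).
Oct has 31 days: +31 → Nov 1, 2192 (218 left).
Nov has 30 days: +30 → Dec 1, 2192 (188 left).
Dec has 31 days: +31 → Jan 1, 2193 (157 left).
Jan has 31 days: +31 → Feb 1, 2193 (126 left).
Feb has 28 days: +28 → Mar 1, 2193 (98 left).
Mar has 31 days: +31 → Apr 1, 2193 (67 left).
Apr has 30 days: +30 → May 1, 2193 (37 left).
May has 31 days: +31 → Jun 1, 2193 (6 left).
+6 → Jun 7, 2193.

June 7, 2193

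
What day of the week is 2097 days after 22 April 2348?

Apr 22, 2348 is a Thursday.
2097 mod 7 = 4, so 2097 days after a Thursday is Thursday + 4 = Monday.

Monday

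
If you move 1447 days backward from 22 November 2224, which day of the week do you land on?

Wednesday

First find the weekday of Nov 22, 2224. Doomsday rule: the anchor day for the 2200s is Friday. For year 24: 24÷12 = 2 r 0, and 0÷4 = 0, so 2+0+0 = 2.
Friday + 2 ≡ Sunday — that's 2224's doomsday.
In November the doomsday date is Nov 7.
Nov 22 is 15 days after Nov 7; 15 mod 7 = 1, so Sunday + 1 = Monday.
1447 mod 7 = 5, so 1447 days before a Monday is Monday − 5 = Wednesday.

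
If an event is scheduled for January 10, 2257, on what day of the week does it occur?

Saturday

Doomsday rule: the anchor day for the 2200s is Friday. For year 57: 57÷12 = 4 r 9, and 9÷4 = 2, so 4+9+2 = 15.
Friday + 15 ≡ Saturday — that's 2257's doomsday.
In January the doomsday date is Jan 3 (2257 is not a leap year).
Jan 10 is 7 days after Jan 3; 7 mod 7 = 0, so Saturday + 0 = Saturday.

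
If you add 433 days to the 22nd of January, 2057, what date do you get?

March 31, 2058

+365 (one year) → Jan 22, 2058 (68 left).
Jan has 31 days: +10 → Feb 1, 2058 (58 left).
Feb has 28 days: +28 → Mar 1, 2058 (30 left).
+30 → Mar 31, 2058.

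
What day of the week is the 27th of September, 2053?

Saturday

Doomsday rule: the anchor day for the 2000s is Tuesday. For year 53: 53÷12 = 4 r 5, and 5÷4 = 1, so 4+5+1 = 10.
Tuesday + 10 ≡ Friday — that's 2053's doomsday.
In September the doomsday date is Sep 5.
Sep 27 is 22 days after Sep 5; 22 mod 7 = 1, so Friday + 1 = Saturday.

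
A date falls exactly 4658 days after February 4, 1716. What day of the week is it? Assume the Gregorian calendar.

Friday

Feb 4, 1716 is a Tuesday.
4658 mod 7 = 3, so 4658 days after a Tuesday is Tuesday + 3 = Friday.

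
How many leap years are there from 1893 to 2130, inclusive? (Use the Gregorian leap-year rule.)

57

Multiples of 4 in [1893,2130]: 59.
Of those, multiples of 100: 3 (not leap unless ÷400).
Multiples of 400: 1.
Leap years = 59 − 3 + 1 = 57.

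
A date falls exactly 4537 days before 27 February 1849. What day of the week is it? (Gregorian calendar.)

First find the weekday of Feb 27, 1849. Doomsday rule: the anchor day for the 1800s is Friday. For year 49: 49÷12 = 4 r 1, and 1÷4 = 0, so 4+1+0 = 5.
Friday + 5 ≡ Wednesday — that's 1849's doomsday.
In February the doomsday date is Feb 28 (1849 is not a leap year).
Feb 27 is 1 day before Feb 28; 1 mod 7 = 1, so Wednesday − 1 = Tuesday.
4537 mod 7 = 1, so 4537 days before a Tuesday is Tuesday − 1 = Monday.

Monday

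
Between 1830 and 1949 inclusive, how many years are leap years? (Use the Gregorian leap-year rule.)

29

Multiples of 4 in [1830,1949]: 30.
Of those, multiples of 100: 1 (not leap unless ÷400).
Multiples of 400: 0.
Leap years = 30 − 1 + 0 = 29.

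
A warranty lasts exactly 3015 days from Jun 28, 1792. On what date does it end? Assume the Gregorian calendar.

September 30, 1800

+365 (one year) → Jun 28, 1793 (2650 left).
+365 (one year) → Jun 28, 1794 (2285 left).
+365 (one year) → Jun 28, 1795 (1920 left).
+366 (one year; includes Feb 29, 1796) → Jun 28, 1796 (1554 left).
+365 (one year) → Jun 28, 1797 (1189 left).
+365 (one year) → Jun 28, 1798 (824 left).
+365 (one year) → Jun 28, 1799 (459 left).
+365 (one year) → Jun 28, 1800 (94 left).
Jun has 30 days: +3 → Jul 1, 1800 (91 left).
Jul has 31 days: +31 → Aug 1, 1800 (60 left).
Aug has 31 days: +31 → Sep 1, 1800 (29 left).
+29 → Sep 30, 1800.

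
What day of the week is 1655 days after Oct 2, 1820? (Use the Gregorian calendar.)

Thursday

First find the weekday of Oct 2, 1820. Doomsday rule: the anchor day for the 1800s is Friday. For year 20: 20÷12 = 1 r 8, and 8÷4 = 2, so 1+8+2 = 11.
Friday + 11 ≡ Tuesday — that's 1820's doomsday.
In October the doomsday date is Oct 10.
Oct 2 is 8 days before Oct 10; 8 mod 7 = 1, so Tuesday − 1 = Monday.
1655 mod 7 = 3, so 1655 days after a Monday is Monday + 3 = Thursday.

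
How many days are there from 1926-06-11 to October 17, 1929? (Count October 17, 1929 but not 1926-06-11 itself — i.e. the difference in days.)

1224

Jun 11, 1926 → Jun 11, 1927: 365 days.
Jun 11, 1927 → Jun 11, 1928: 366 days (Feb 29, 1928 is in that span).
Jun 11, 1928 → Jun 11, 1929: 365 days.
Jun 11, 1929 → Jul 11, 1929: 30 days (June has 30).
Jul 11, 1929 → Aug 11, 1929: 31 days (July has 31).
Aug 11, 1929 → Sep 11, 1929: 31 days (August has 31).
Sep 11, 1929 → Oct 11, 1929: 30 days (September has 30).
Oct 11, 1929 → Oct 17, 1929: 6 days.
Total: 1224 days.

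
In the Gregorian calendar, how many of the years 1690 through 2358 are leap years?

Multiples of 4 in [1690,2358]: 167.
Of those, multiples of 100: 7 (not leap unless ÷400).
Multiples of 400: 1.
Leap years = 167 − 7 + 1 = 161.

161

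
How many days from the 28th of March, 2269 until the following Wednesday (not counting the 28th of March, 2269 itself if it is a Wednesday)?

Mar 28, 2269 is a Sunday.
From Sunday to the next Wednesday is 3 days.

3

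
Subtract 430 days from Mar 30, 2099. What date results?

January 24, 2098

−365 (one year) → Mar 30, 2098 (65 left).
−30 → Feb 28, 2098 (end of Feb, 28 days; 35 left).
−28 → Jan 31, 2098 (end of Jan, 31 days; 7 left).
−7 → Jan 24, 2098.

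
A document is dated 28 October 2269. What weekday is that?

Thursday

Doomsday rule: the anchor day for the 2200s is Friday. For year 69: 69÷12 = 5 r 9, and 9÷4 = 2, so 5+9+2 = 16.
Friday + 16 ≡ Sunday — that's 2269's doomsday.
In October the doomsday date is Oct 10.
Oct 28 is 18 days after Oct 10; 18 mod 7 = 4, so Sunday + 4 = Thursday.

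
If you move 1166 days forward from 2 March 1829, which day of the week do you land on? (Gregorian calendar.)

Mar 2, 1829 is a Monday.
1166 mod 7 = 4, so 1166 days after a Monday is Monday + 4 = Friday.

Friday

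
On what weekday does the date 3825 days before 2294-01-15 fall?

Jan 15, 2294 is a Monday.
3825 mod 7 = 3, so 3825 days before a Monday is Monday − 3 = Friday.

Friday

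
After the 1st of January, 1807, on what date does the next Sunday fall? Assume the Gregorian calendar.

Jan 1, 1807 is a Thursday.
From Thursday to the next Sunday is 3 days.
Jan 1, 1807 + 3 = Jan 4, 1807.

January 4, 1807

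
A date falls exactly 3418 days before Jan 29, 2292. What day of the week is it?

Jan 29, 2292 is a Friday.
3418 mod 7 = 2, so 3418 days before a Friday is Friday − 2 = Wednesday.

Wednesday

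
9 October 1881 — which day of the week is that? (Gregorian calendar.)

Sunday

January 1, 1881 is a Saturday.
Jan 1, 1881 → Feb 1, 1881: 31 days (January has 31).
Feb 1, 1881 → Mar 1, 1881: 28 days (February has 28).
Mar 1, 1881 → Apr 1, 1881: 31 days (March has 31).
Apr 1, 1881 → May 1, 1881: 30 days (April has 30).
May 1, 1881 → Jun 1, 1881: 31 days (May has 31).
Jun 1, 1881 → Jul 1, 1881: 30 days (June has 30).
Jul 1, 1881 → Aug 1, 1881: 31 days (July has 31).
Aug 1, 1881 → Sep 1, 1881: 31 days (August has 31).
Sep 1, 1881 → Oct 1, 1881: 30 days (September has 30).
Oct 1, 1881 → Oct 9, 1881: 8 days.
Total: 281 days.
281 mod 7 = 1, so Saturday + 1 = Sunday.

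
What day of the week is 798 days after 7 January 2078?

First find the weekday of Jan 7, 2078. Doomsday rule: the anchor day for the 2000s is Tuesday. For year 78: 78÷12 = 6 r 6, and 6÷4 = 1, so 6+6+1 = 13.
Tuesday + 13 ≡ Monday — that's 2078's doomsday.
In January the doomsday date is Jan 3 (2078 is not a leap year).
Jan 7 is 4 days after Jan 3; 4 mod 7 = 4, so Monday + 4 = Friday.
798 mod 7 = 0, so 798 days after a Friday is Friday + 0 = Friday.

Friday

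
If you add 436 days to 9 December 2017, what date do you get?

February 18, 2019

+365 (one year) → Dec 9, 2018 (71 left).
Dec has 31 days: +23 → Jan 1, 2019 (48 left).
Jan has 31 days: +31 → Feb 1, 2019 (17 left).
+17 → Feb 18, 2019.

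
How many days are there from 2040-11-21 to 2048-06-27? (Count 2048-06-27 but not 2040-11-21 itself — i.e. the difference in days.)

Nov 21, 2040 → Nov 21, 2041: 365 days.
Nov 21, 2041 → Nov 21, 2042: 365 days.
Nov 21, 2042 → Nov 21, 2043: 365 days.
Nov 21, 2043 → Nov 21, 2044: 366 days (Feb 29, 2044 is in that span).
Nov 21, 2044 → Nov 21, 2045: 365 days.
Nov 21, 2045 → Nov 21, 2046: 365 days.
Nov 21, 2046 → Nov 21, 2047: 365 days.
Nov 21, 2047 → Dec 21, 2047: 30 days (November has 30).
Dec 21, 2047 → Jan 21, 2048: 31 days (December has 31).
Jan 21, 2048 → Feb 21, 2048: 31 days (January has 31).
Feb 21, 2048 → Mar 21, 2048: 29 days (February has 29).
Mar 21, 2048 → Apr 21, 2048: 31 days (March has 31).
Apr 21, 2048 → May 21, 2048: 30 days (April has 30).
May 21, 2048 → Jun 21, 2048: 31 days (May has 31).
Jun 21, 2048 → Jun 27, 2048: 6 days.
Total: 2775 days.

2775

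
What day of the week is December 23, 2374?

Monday

Doomsday rule: the anchor day for the 2300s is Wednesday. For year 74: 74÷12 = 6 r 2, and 2÷4 = 0, so 6+2+0 = 8.
Wednesday + 8 ≡ Thursday — that's 2374's doomsday.
In December the doomsday date is Dec 12.
Dec 23 is 11 days after Dec 12; 11 mod 7 = 4, so Thursday + 4 = Monday.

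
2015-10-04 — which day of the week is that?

Sunday

Doomsday rule: the anchor day for the 2000s is Tuesday. For year 15: 15÷12 = 1 r 3, and 3÷4 = 0, so 1+3+0 = 4.
Tuesday + 4 ≡ Saturday — that's 2015's doomsday.
In October the doomsday date is Oct 10.
Oct 4 is 6 days before Oct 10; 6 mod 7 = 6, so Saturday − 6 = Sunday.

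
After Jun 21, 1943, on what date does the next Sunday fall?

June 27, 1943

Jun 21, 1943 is a Monday.
From Monday to the next Sunday is 6 days.
Jun 21, 1943 + 6 = Jun 27, 1943.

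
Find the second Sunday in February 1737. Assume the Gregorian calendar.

February 1, 1737 is a Friday.
The first Sunday is therefore February 3 (2 days later).
The second Sunday is 3 + 1×7 = February 10.

February 10, 1737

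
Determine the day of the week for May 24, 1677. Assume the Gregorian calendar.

Monday

Doomsday rule: the anchor day for the 1600s is Tuesday. For year 77: 77÷12 = 6 r 5, and 5÷4 = 1, so 6+5+1 = 12.
Tuesday + 12 ≡ Sunday — that's 1677's doomsday.
In May the doomsday date is May 9.
May 24 is 15 days after May 9; 15 mod 7 = 1, so Sunday + 1 = Monday.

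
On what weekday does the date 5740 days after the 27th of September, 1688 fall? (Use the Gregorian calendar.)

Monday

Sep 27, 1688 is a Monday.
5740 mod 7 = 0, so 5740 days after a Monday is Monday + 0 = Monday.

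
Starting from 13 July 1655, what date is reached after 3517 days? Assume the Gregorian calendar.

+366 (one year; includes Feb 29, 1656) → Jul 13, 1656 (3151 left).
+365 (one year) → Jul 13, 1657 (2786 left).
+365 (one year) → Jul 13, 1658 (2421 left).
+365 (one year) → Jul 13, 1659 (2056 left).
+366 (one year; includes Feb 29, 1660) → Jul 13, 1660 (1690 left).
+365 (one year) → Jul 13, 1661 (1325 left).
+365 (one year) → Jul 13, 1662 (960 left).
+365 (one year) → Jul 13, 1663 (595 left).
+366 (one year; includes Feb 29, 1664) → Jul 13, 1664 (229 left).
Jul has 31 days: +19 → Aug 1, 1664 (210 left).
Aug has 31 days: +31 → Sep 1, 1664 (179 left).
Sep has 30 days: +30 → Oct 1, 1664 (149 left).
Oct has 31 days: +31 → Nov 1, 1664 (118 left).
Nov has 30 days: +30 → Dec 1, 1664 (88 left).
Dec has 31 days: +31 → Jan 1, 1665 (57 left).
Jan has 31 days: +31 → Feb 1, 1665 (26 left).
+26 → Feb 27, 1665.

February 27, 1665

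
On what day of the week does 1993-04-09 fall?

Friday

January 1, 1993 is a Friday.
Jan 1, 1993 → Feb 1, 1993: 31 days (January has 31).
Feb 1, 1993 → Mar 1, 1993: 28 days (February has 28).
Mar 1, 1993 → Apr 1, 1993: 31 days (March has 31).
Apr 1, 1993 → Apr 9, 1993: 8 days.
Total: 98 days.
98 mod 7 = 0, so Friday + 0 = Friday.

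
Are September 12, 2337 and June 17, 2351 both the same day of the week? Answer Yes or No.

From Sep 12, 2337 to Jun 17, 2351 is 5026 days.
5026 mod 7 = 0, so they are the same weekday.
(Sep 12, 2337 is a Sunday; Jun 17, 2351 is a Sunday.)

Yes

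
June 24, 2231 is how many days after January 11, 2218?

4912

Jan 11, 2218 → Jan 11, 2219: 365 days.
Jan 11, 2219 → Jan 11, 2220: 365 days.
Jan 11, 2220 → Jan 11, 2221: 366 days (Feb 29, 2220 is in that span).
Jan 11, 2221 → Jan 11, 2222: 365 days.
Jan 11, 2222 → Jan 11, 2223: 365 days.
Jan 11, 2223 → Jan 11, 2224: 365 days.
Jan 11, 2224 → Jan 11, 2225: 366 days (Feb 29, 2224 is in that span).
Jan 11, 2225 → Jan 11, 2226: 365 days.
Jan 11, 2226 → Jan 11, 2227: 365 days.
Jan 11, 2227 → Jan 11, 2228: 365 days.
Jan 11, 2228 → Jan 11, 2229: 366 days (Feb 29, 2228 is in that span).
Jan 11, 2229 → Jan 11, 2230: 365 days.
Jan 11, 2230 → Jan 11, 2231: 365 days.
Jan 11, 2231 → Feb 11, 2231: 31 days (January has 31).
Feb 11, 2231 → Mar 11, 2231: 28 days (February has 28).
Mar 11, 2231 → Apr 11, 2231: 31 days (March has 31).
Apr 11, 2231 → May 11, 2231: 30 days (April has 30).
May 11, 2231 → Jun 11, 2231: 31 days (May has 31).
Jun 11, 2231 → Jun 24, 2231: 13 days.
Total: 4912 days.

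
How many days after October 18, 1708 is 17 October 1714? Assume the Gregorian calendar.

Oct 18, 1708 → Oct 18, 1709: 365 days.
Oct 18, 1709 → Oct 18, 1710: 365 days.
Oct 18, 1710 → Oct 18, 1711: 365 days.
Oct 18, 1711 → Oct 18, 1712: 366 days (Feb 29, 1712 is in that span).
Oct 18, 1712 → Oct 18, 1713: 365 days.
Oct 18, 1713 → Nov 18, 1713: 31 days (October has 31).
Nov 18, 1713 → Dec 18, 1713: 30 days (November has 30).
Dec 18, 1713 → Jan 18, 1714: 31 days (December has 31).
Jan 18, 1714 → Feb 18, 1714: 31 days (January has 31).
Feb 18, 1714 → Mar 18, 1714: 28 days (February has 28).
Mar 18, 1714 → Apr 18, 1714: 31 days (March has 31).
Apr 18, 1714 → May 18, 1714: 30 days (April has 30).
May 18, 1714 → Jun 18, 1714: 31 days (May has 31).
Jun 18, 1714 → Jul 18, 1714: 30 days (June has 30).
Jul 18, 1714 → Aug 18, 1714: 31 days (July has 31).
Aug 18, 1714 → Sep 18, 1714: 31 days (August has 31).
Sep 18, 1714 → Oct 17, 1714: 29 days.
Total: 2190 days.

2190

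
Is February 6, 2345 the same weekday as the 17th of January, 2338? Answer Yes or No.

From Jan 17, 2338 to Feb 6, 2345 is 2577 days.
2577 mod 7 = 1, so they are different weekdays.
(Jan 17, 2338 is a Monday; Feb 6, 2345 is a Tuesday.)

No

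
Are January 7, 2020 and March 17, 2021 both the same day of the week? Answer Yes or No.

No

From Jan 7, 2020 to Mar 17, 2021 is 435 days.
435 mod 7 = 1, so they are different weekdays.
(Jan 7, 2020 is a Tuesday; Mar 17, 2021 is a Wednesday.)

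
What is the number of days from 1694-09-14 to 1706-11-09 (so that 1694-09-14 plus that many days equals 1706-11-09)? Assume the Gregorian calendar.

4438

Sep 14, 1694 → Sep 14, 1695: 365 days.
Sep 14, 1695 → Sep 14, 1696: 366 days (Feb 29, 1696 is in that span).
Sep 14, 1696 → Sep 14, 1697: 365 days.
Sep 14, 1697 → Sep 14, 1698: 365 days.
Sep 14, 1698 → Sep 14, 1699: 365 days.
Sep 14, 1699 → Sep 14, 1700: 365 days.
Sep 14, 1700 → Sep 14, 1701: 365 days.
Sep 14, 1701 → Sep 14, 1702: 365 days.
Sep 14, 1702 → Sep 14, 1703: 365 days.
Sep 14, 1703 → Sep 14, 1704: 366 days (Feb 29, 1704 is in that span).
Sep 14, 1704 → Sep 14, 1705: 365 days.
Sep 14, 1705 → Sep 14, 1706: 365 days.
Sep 14, 1706 → Oct 14, 1706: 30 days (September has 30).
Oct 14, 1706 → Nov 9, 1706: 26 days.
Total: 4438 days.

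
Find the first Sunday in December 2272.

December 1, 2272 is a Sunday.
The first Sunday is therefore December 1 (same day).

December 1, 2272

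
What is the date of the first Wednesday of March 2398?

March 4, 2398

March 1, 2398 is a Sunday.
The first Wednesday is therefore March 4 (3 days later).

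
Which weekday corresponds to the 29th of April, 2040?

Sunday

January 1, 2040 is a Sunday.
Jan 1, 2040 → Feb 1, 2040: 31 days (January has 31).
Feb 1, 2040 → Mar 1, 2040: 29 days (February has 29).
Mar 1, 2040 → Apr 1, 2040: 31 days (March has 31).
Apr 1, 2040 → Apr 29, 2040: 28 days.
Total: 119 days.
119 mod 7 = 0, so Sunday + 0 = Sunday.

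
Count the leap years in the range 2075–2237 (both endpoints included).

Multiples of 4 in [2075,2237]: 41.
Of those, multiples of 100: 2 (not leap unless ÷400).
Multiples of 400: 0.
Leap years = 41 − 2 + 0 = 39.

39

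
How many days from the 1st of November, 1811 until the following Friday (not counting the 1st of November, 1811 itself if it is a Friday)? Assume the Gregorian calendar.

Nov 1, 1811 is a Friday.
From Friday to the next Friday is 7 days.

7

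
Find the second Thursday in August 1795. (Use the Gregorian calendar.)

August 13, 1795

August 1, 1795 is a Saturday.
The first Thursday is therefore August 6 (5 days later).
The second Thursday is 6 + 1×7 = August 13.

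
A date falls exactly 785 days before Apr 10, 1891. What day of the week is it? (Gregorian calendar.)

Thursday

First find the weekday of Apr 10, 1891. Doomsday rule: the anchor day for the 1800s is Friday. For year 91: 91÷12 = 7 r 7, and 7÷4 = 1, so 7+7+1 = 15.
Friday + 15 ≡ Saturday — that's 1891's doomsday.
In April the doomsday date is Apr 4.
Apr 10 is 6 days after Apr 4; 6 mod 7 = 6, so Saturday + 6 = Friday.
785 mod 7 = 1, so 785 days before a Friday is Friday − 1 = Thursday.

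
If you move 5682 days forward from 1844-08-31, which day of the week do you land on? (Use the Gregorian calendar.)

Aug 31, 1844 is a Saturday.
5682 mod 7 = 5, so 5682 days after a Saturday is Saturday + 5 = Thursday.

Thursday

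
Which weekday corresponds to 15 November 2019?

Friday

Doomsday rule: the anchor day for the 2000s is Tuesday. For year 19: 19÷12 = 1 r 7, and 7÷4 = 1, so 1+7+1 = 9.
Tuesday + 9 ≡ Thursday — that's 2019's doomsday.
In November the doomsday date is Nov 7.
Nov 15 is 8 days after Nov 7; 8 mod 7 = 1, so Thursday + 1 = Friday.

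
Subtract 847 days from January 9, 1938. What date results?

September 15, 1935

−365 (one year) → Jan 9, 1937 (482 left).
−366 (one year; includes Feb 29, 1936) → Jan 9, 1936 (116 left).
−9 → Dec 31, 1935 (end of Dec, 31 days; 107 left).
−31 → Nov 30, 1935 (end of Nov, 30 days; 76 left).
−30 → Oct 31, 1935 (end of Oct, 31 days; 46 left).
−31 → Sep 30, 1935 (end of Sep, 30 days; 15 left).
−15 → Sep 15, 1935.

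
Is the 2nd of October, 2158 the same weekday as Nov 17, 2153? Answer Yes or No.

No

From Nov 17, 2153 to Oct 2, 2158 is 1780 days.
1780 mod 7 = 2, so they are different weekdays.
(Nov 17, 2153 is a Saturday; Oct 2, 2158 is a Monday.)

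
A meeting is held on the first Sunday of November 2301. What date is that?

November 1, 2301 is a Friday.
The first Sunday is therefore November 3 (2 days later).

November 3, 2301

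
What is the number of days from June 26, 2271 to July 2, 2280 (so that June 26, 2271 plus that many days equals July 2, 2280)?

Jun 26, 2271 → Jun 26, 2272: 366 days (Feb 29, 2272 is in that span).
Jun 26, 2272 → Jun 26, 2273: 365 days.
Jun 26, 2273 → Jun 26, 2274: 365 days.
Jun 26, 2274 → Jun 26, 2275: 365 days.
Jun 26, 2275 → Jun 26, 2276: 366 days (Feb 29, 2276 is in that span).
Jun 26, 2276 → Jun 26, 2277: 365 days.
Jun 26, 2277 → Jun 26, 2278: 365 days.
Jun 26, 2278 → Jun 26, 2279: 365 days.
Jun 26, 2279 → Jul 26, 2279: 30 days (June has 30).
Jul 26, 2279 → Aug 26, 2279: 31 days (July has 31).
Aug 26, 2279 → Sep 26, 2279: 31 days (August has 31).
Sep 26, 2279 → Oct 26, 2279: 30 days (September has 30).
Oct 26, 2279 → Nov 26, 2279: 31 days (October has 31).
Nov 26, 2279 → Dec 26, 2279: 30 days (November has 30).
Dec 26, 2279 → Jan 26, 2280: 31 days (December has 31).
Jan 26, 2280 → Feb 26, 2280: 31 days (January has 31).
Feb 26, 2280 → Mar 26, 2280: 29 days (February has 29).
Mar 26, 2280 → Apr 26, 2280: 31 days (March has 31).
Apr 26, 2280 → May 26, 2280: 30 days (April has 30).
May 26, 2280 → Jun 26, 2280: 31 days (May has 31).
Jun 26, 2280 → Jul 2, 2280: 6 days.
Total: 3294 days.

3294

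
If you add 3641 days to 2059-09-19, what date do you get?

September 7, 2069

+366 (one year; includes Feb 29, 2060) → Sep 19, 2060 (3275 left).
+365 (one year) → Sep 19, 2061 (2910 left).
+365 (one year) → Sep 19, 2062 (2545 left).
+365 (one year) → Sep 19, 2063 (2180 left).
+366 (one year; includes Feb 29, 2064) → Sep 19, 2064 (1814 left).
+365 (one year) → Sep 19, 2065 (1449 left).
+365 (one year) → Sep 19, 2066 (1084 left).
+365 (one year) → Sep 19, 2067 (719 left).
+366 (one year; includes Feb 29, 2068) → Sep 19, 2068 (353 left).
Sep has 30 days: +12 → Oct 1, 2068 (341 left).
Oct has 31 days: +31 → Nov 1, 2068 (310 left).
Nov has 30 days: +30 → Dec 1, 2068 (280 left).
Dec has 31 days: +31 → Jan 1, 2069 (249 left).
Jan has 31 days: +31 → Feb 1, 2069 (218 left).
Feb has 28 days: +28 → Mar 1, 2069 (190 left).
Mar has 31 days: +31 → Apr 1, 2069 (159 left).
Apr has 30 days: +30 → May 1, 2069 (129 left).
May has 31 days: +31 → Jun 1, 2069 (98 left).
Jun has 30 days: +30 → Jul 1, 2069 (68 left).
Jul has 31 days: +31 → Aug 1, 2069 (37 left).
Aug has 31 days: +31 → Sep 1, 2069 (6 left).
+6 → Sep 7, 2069.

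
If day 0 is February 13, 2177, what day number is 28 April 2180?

Feb 13, 2177 → Feb 13, 2178: 365 days.
Feb 13, 2178 → Feb 13, 2179: 365 days.
Feb 13, 2179 → Feb 13, 2180: 365 days.
Feb 13, 2180 → Mar 13, 2180: 29 days (February has 29).
Mar 13, 2180 → Apr 13, 2180: 31 days (March has 31).
Apr 13, 2180 → Apr 28, 2180: 15 days.
Total: 1170 days.

1170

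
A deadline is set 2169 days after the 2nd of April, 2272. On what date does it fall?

+365 (one year) → Apr 2, 2273 (1804 left).
+365 (one year) → Apr 2, 2274 (1439 left).
+365 (one year) → Apr 2, 2275 (1074 left).
+366 (one year; includes Feb 29, 2276) → Apr 2, 2276 (708 left).
+365 (one year) → Apr 2, 2277 (343 left).
Apr has 30 days: +29 → May 1, 2277 (314 left).
May has 31 days: +31 → Jun 1, 2277 (283 left).
Jun has 30 days: +30 → Jul 1, 2277 (253 left).
Jul has 31 days: +31 → Aug 1, 2277 (222 left).
Aug has 31 days: +31 → Sep 1, 2277 (191 left).
Sep has 30 days: +30 → Oct 1, 2277 (161 left).
Oct has 31 days: +31 → Nov 1, 2277 (130 left).
Nov has 30 days: +30 → Dec 1, 2277 (100 left).
Dec has 31 days: +31 → Jan 1, 2278 (69 left).
Jan has 31 days: +31 → Feb 1, 2278 (38 left).
Feb has 28 days: +28 → Mar 1, 2278 (10 left).
+10 → Mar 11, 2278.

March 11, 2278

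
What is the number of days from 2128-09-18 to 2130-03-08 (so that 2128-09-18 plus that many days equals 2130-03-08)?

Sep 18, 2128 → Sep 18, 2129: 365 days.
Sep 18, 2129 → Oct 18, 2129: 30 days (September has 30).
Oct 18, 2129 → Nov 18, 2129: 31 days (October has 31).
Nov 18, 2129 → Dec 18, 2129: 30 days (November has 30).
Dec 18, 2129 → Jan 18, 2130: 31 days (December has 31).
Jan 18, 2130 → Feb 18, 2130: 31 days (January has 31).
Feb 18, 2130 → Mar 8, 2130: 18 days.
Total: 536 days.

536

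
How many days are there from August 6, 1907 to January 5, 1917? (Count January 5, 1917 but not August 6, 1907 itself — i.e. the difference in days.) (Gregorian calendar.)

Aug 6, 1907 → Aug 6, 1908: 366 days (Feb 29, 1908 is in that span).
Aug 6, 1908 → Aug 6, 1909: 365 days.
Aug 6, 1909 → Aug 6, 1910: 365 days.
Aug 6, 1910 → Aug 6, 1911: 365 days.
Aug 6, 1911 → Aug 6, 1912: 366 days (Feb 29, 1912 is in that span).
Aug 6, 1912 → Aug 6, 1913: 365 days.
Aug 6, 1913 → Aug 6, 1914: 365 days.
Aug 6, 1914 → Aug 6, 1915: 365 days.
Aug 6, 1915 → Aug 6, 1916: 366 days (Feb 29, 1916 is in that span).
Aug 6, 1916 → Sep 6, 1916: 31 days (August has 31).
Sep 6, 1916 → Oct 6, 1916: 30 days (September has 30).
Oct 6, 1916 → Nov 6, 1916: 31 days (October has 31).
Nov 6, 1916 → Dec 6, 1916: 30 days (November has 30).
Dec 6, 1916 → Jan 5, 1917: 30 days.
Total: 3440 days.

3440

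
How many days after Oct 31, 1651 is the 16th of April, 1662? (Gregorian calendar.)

3820

Oct 31, 1651 → Oct 31, 1652: 366 days (Feb 29, 1652 is in that span).
Oct 31, 1652 → Oct 31, 1653: 365 days.
Oct 31, 1653 → Oct 31, 1654: 365 days.
Oct 31, 1654 → Oct 31, 1655: 365 days.
Oct 31, 1655 → Oct 31, 1656: 366 days (Feb 29, 1656 is in that span).
Oct 31, 1656 → Oct 31, 1657: 365 days.
Oct 31, 1657 → Oct 31, 1658: 365 days.
Oct 31, 1658 → Oct 31, 1659: 365 days.
Oct 31, 1659 → Oct 31, 1660: 366 days (Feb 29, 1660 is in that span).
Oct 31, 1660 → Oct 31, 1661: 365 days.
Oct 31, 1661 → Nov 30, 1661: 30 days (October has 31).
Nov 30, 1661 → Dec 30, 1661: 30 days (November has 30).
Dec 30, 1661 → Jan 30, 1662: 31 days (December has 31).
Jan 30, 1662 → Feb 28, 1662: 29 days (January has 31).
Feb 28, 1662 → Mar 28, 1662: 28 days (February has 28).
Mar 28, 1662 → Apr 16, 1662: 19 days.
Total: 3820 days.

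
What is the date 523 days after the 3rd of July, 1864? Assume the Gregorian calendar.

December 8, 1865

+365 (one year) → Jul 3, 1865 (158 left).
Jul has 31 days: +29 → Aug 1, 1865 (129 left).
Aug has 31 days: +31 → Sep 1, 1865 (98 left).
Sep has 30 days: +30 → Oct 1, 1865 (68 left).
Oct has 31 days: +31 → Nov 1, 1865 (37 left).
Nov has 30 days: +30 → Dec 1, 1865 (7 left).
+7 → Dec 8, 1865.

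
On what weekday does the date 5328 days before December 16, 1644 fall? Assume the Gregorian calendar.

Thursday

Dec 16, 1644 is a Friday.
5328 mod 7 = 1, so 5328 days before a Friday is Friday − 1 = Thursday.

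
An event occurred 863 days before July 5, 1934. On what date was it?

−365 (one year) → Jul 5, 1933 (498 left).
−365 (one year) → Jul 5, 1932 (133 left).
−5 → Jun 30, 1932 (end of Jun, 30 days; 128 left).
−30 → May 31, 1932 (end of May, 31 days; 98 left).
−31 → Apr 30, 1932 (end of Apr, 30 days; 67 left).
−30 → Mar 31, 1932 (end of Mar, 31 days; 37 left).
−31 → Feb 29, 1932 (end of Feb, 29 days; 6 left).
−6 → Feb 23, 1932.

February 23, 1932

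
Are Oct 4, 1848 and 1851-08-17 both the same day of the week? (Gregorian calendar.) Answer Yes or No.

From Oct 4, 1848 to Aug 17, 1851 is 1047 days.
1047 mod 7 = 4, so they are different weekdays.
(Oct 4, 1848 is a Wednesday; Aug 17, 1851 is a Sunday.)

No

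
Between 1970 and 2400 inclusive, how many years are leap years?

Multiples of 4 in [1970,2400]: 108.
Of those, multiples of 100: 5 (not leap unless ÷400).
Multiples of 400: 2.
Leap years = 108 − 5 + 2 = 105.

105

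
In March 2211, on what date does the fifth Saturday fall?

March 30, 2211

March 1, 2211 is a Friday.
The first Saturday is therefore March 2 (1 days later).
The fifth Saturday is 2 + 4×7 = March 30.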